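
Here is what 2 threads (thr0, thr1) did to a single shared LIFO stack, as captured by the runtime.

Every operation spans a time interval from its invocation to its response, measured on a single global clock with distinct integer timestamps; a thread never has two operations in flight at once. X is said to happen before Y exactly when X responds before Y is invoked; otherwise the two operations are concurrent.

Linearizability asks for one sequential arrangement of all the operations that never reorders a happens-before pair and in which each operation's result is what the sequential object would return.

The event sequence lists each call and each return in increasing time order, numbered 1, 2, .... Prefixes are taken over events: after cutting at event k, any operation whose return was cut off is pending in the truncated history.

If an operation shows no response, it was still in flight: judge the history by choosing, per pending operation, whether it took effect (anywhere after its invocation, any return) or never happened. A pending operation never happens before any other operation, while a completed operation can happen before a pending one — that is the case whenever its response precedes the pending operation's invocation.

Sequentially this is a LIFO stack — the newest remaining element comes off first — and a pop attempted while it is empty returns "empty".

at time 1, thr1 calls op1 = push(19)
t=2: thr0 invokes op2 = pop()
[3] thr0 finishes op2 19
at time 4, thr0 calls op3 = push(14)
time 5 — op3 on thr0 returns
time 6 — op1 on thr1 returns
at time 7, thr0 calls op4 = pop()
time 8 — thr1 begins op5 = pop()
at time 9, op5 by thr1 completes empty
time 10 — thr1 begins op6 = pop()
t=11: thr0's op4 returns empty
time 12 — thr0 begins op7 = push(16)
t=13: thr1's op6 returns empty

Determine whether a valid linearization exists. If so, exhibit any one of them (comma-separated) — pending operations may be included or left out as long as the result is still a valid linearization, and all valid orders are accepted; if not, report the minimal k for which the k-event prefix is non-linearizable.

not linearizable — minimal violating prefix: 11 events

the violation lands at event 11, op4's response at time 11: events 1..10 linearize, events 1..11 do not
5 completed operations, 6 real-time-consistent orders — every LIFO stack replay fails
completion choices over the 1 pending operation (op6) were checked; none helps
one such order, op1, op2, op3, op4, op5 (pending dropped), breaks at step 4 where op4 pop() → empty is illegal
one such order, op1, op2, op3, op5, op4 (pending dropped), breaks at step 4 where op5 pop() → empty is illegal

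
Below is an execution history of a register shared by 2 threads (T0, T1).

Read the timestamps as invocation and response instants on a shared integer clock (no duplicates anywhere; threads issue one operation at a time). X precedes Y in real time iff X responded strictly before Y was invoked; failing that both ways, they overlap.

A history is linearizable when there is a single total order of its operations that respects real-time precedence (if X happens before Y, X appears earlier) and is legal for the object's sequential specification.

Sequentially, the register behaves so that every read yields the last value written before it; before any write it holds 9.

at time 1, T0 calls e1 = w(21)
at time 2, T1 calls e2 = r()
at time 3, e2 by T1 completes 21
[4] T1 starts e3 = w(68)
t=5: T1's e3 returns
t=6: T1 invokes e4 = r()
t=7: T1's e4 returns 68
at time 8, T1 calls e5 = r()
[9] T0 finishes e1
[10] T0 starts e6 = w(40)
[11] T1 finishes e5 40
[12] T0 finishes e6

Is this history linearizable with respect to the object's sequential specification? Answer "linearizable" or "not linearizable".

linearizable

a witness: e1, e2, e3, e4, e6, e5
step 1: e1 w(21) — value 21
step 2: e2 r() → 21 — value 21
step 3: e3 w(68) — value 68
step 4: e4 r() → 68 — value 68
step 5: e6 w(40) — value 40
step 6: e5 r() → 40 — value 40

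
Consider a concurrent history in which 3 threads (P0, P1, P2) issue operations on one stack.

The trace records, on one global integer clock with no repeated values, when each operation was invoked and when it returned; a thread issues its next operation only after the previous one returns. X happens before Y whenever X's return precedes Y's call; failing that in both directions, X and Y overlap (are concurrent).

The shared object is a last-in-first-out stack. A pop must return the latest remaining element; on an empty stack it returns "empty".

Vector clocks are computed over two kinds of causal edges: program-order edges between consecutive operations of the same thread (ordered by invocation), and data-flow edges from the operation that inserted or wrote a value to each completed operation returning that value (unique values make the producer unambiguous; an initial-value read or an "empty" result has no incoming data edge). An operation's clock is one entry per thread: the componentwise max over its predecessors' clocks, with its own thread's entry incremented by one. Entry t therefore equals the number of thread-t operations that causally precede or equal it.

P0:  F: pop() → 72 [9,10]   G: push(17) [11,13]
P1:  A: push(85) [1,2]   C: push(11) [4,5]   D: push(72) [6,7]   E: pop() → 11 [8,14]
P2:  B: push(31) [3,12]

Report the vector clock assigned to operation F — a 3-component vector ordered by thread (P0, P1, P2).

B, invoked 3, has no incoming edges; only P2's bump applies → (0, 0, 1)
A, invoked 1, has no incoming edges; only P1's bump applies → (0, 1, 0)
from VC(A)=(0, 1, 0), C (invoked 4) maxes components and bumps P1 → (0, 2, 0)
from VC(C)=(0, 2, 0), D (invoked 6) maxes components and bumps P1 → (0, 3, 0)
from VC(C)=(0, 2, 0), VC(D)=(0, 3, 0), E (invoked 8) maxes components and bumps P1 → (0, 4, 0)
from VC(D)=(0, 3, 0), F (invoked 9) maxes components and bumps P0 → (1, 3, 0)
from VC(F)=(1, 3, 0), G (invoked 11) maxes components and bumps P0 → (2, 3, 0)
target: VC(F) = (1, 3, 0)

(1, 3, 0)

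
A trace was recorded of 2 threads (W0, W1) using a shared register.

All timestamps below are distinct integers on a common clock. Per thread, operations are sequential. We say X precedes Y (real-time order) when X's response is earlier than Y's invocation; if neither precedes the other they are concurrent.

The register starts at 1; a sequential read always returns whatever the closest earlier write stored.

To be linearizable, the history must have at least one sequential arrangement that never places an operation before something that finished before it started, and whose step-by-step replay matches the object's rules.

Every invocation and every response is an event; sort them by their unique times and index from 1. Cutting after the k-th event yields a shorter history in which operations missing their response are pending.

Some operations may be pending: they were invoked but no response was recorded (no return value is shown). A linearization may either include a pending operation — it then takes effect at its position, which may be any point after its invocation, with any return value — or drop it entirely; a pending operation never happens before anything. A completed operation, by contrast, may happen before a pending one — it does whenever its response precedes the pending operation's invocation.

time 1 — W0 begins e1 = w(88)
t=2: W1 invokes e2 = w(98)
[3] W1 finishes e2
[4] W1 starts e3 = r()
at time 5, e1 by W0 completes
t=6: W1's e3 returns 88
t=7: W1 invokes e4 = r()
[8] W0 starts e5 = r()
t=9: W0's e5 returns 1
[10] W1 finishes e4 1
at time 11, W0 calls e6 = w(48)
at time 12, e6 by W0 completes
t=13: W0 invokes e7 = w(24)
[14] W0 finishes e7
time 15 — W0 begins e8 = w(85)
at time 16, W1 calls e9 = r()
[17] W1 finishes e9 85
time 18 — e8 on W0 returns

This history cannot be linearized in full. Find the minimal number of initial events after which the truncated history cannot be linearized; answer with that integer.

9

events 1..8 are still linearizable — one witness is e2, e1, e3:
step 1: e2 w(98) — value 98
step 2: e1 w(88) — value 88
step 3: e3 r() → 88 — value 88
adding event 9 (e5 responds at 9) leaves no legal real-time order
no completion choice of the 1 pending operation (e4) rescues it — every subset was tried
one such order, e1, e2, e3, e5 (pending dropped), breaks at step 3 where e3 r() → 88 is illegal
one such order, e2, e1, e3, e5 (pending dropped), breaks at step 4 where e5 r() → 1 is illegal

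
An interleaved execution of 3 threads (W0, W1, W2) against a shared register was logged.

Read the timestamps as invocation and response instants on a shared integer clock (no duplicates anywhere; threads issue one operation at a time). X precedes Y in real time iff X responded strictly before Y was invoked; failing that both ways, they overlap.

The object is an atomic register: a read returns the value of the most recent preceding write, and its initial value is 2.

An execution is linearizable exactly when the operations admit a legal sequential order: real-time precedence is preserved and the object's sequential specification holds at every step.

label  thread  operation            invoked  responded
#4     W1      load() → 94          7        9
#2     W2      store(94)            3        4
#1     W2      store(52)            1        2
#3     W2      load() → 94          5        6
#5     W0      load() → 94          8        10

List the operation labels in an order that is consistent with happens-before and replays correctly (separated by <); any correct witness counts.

#1 < #2 < #3 < #4 < #5

step 1: #1 store(52) — value 52
step 2: #2 store(94) — value 94
step 3: #3 load() → 94 — value 94
step 4: #4 load() → 94 — value 94
step 5: #5 load() → 94 — value 94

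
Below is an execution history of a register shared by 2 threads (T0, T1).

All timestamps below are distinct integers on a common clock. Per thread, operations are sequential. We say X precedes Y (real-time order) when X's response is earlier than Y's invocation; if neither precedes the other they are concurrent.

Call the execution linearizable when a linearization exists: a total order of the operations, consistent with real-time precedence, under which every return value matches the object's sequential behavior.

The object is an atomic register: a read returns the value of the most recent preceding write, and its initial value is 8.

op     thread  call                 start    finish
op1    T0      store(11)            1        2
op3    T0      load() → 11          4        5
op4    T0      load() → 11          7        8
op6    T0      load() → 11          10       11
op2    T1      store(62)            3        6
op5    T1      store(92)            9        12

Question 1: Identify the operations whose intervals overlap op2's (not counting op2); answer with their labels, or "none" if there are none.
op3

op2 spans [3,6]; an op avoiding the whole window 3..6 is ordered, any other is concurrent
op1 [1,2]: before
op3 [4,5]: concurrent
op4 [7,8]: after
op5 [9,12]: after
op6 [10,11]: after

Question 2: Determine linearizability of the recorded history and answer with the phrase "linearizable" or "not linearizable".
not linearizable

through event 7 a valid linearization exists; event 8 (op4 responding at time 8) ends that
all 2 real-time-respecting orders fail — 4 completed register operations, no legal replay
sample order op1, op2, op3, op4 stalls at step 3 — op3 load() → 11 has no legal effect
sample order op1, op3, op2, op4 stalls at step 4 — op4 load() → 11 has no legal effect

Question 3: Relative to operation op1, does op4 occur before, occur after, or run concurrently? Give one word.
after

op4 spans [7,8], op1 spans [1,2]
resp(op1)=2 < inv(op4)=7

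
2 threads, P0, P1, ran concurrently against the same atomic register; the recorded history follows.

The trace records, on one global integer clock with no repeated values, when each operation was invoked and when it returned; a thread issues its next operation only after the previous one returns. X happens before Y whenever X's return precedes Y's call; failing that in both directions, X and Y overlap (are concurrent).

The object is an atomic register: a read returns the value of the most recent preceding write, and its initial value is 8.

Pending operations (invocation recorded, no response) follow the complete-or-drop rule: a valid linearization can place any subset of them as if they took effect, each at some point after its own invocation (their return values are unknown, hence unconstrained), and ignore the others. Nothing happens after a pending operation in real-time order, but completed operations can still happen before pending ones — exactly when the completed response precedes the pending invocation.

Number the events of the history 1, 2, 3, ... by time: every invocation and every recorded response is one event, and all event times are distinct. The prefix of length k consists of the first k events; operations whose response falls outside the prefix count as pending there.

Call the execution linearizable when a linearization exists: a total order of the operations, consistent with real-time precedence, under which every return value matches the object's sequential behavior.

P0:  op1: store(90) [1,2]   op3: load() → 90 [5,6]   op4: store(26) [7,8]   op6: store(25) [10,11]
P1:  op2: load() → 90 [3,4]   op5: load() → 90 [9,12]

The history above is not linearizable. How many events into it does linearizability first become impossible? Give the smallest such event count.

one valid order for events 1..11 is op1, op2, op3, op4, op5, op6:
after step 1 (op1 store(90)): value 90
after step 2 (op2 load() → 90): value 90
after step 3 (op3 load() → 90): value 90
after step 4 (op4 store(26)): value 26
after step 5 (op5 load() (pending, included)): value 26
after step 6 (op6 store(25)): value 25
adding event 12 (op5 responds at 12) leaves no legal real-time order
sample order op1, op2, op3, op4, op5, op6 stalls at step 5 — op5 load() → 90 has no legal effect
sample order op1, op2, op3, op4, op6, op5 stalls at step 6 — op5 load() → 90 has no legal effect

12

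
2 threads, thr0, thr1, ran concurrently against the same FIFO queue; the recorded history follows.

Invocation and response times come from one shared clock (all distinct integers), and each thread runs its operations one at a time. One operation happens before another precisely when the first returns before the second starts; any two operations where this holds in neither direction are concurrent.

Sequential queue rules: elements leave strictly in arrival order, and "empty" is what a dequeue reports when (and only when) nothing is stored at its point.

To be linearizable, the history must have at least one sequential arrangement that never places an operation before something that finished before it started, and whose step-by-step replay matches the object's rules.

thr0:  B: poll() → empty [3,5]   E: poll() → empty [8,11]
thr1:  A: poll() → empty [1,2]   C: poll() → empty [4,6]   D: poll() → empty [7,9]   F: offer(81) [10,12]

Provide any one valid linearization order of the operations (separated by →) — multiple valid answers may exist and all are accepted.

after step 1 (A poll() → empty): queue <>
after step 2 (B poll() → empty): queue <>
after step 3 (C poll() → empty): queue <>
after step 4 (D poll() → empty): queue <>
after step 5 (E poll() → empty): queue <>
after step 6 (F offer(81)): queue <81>

A → B → C → D → E → F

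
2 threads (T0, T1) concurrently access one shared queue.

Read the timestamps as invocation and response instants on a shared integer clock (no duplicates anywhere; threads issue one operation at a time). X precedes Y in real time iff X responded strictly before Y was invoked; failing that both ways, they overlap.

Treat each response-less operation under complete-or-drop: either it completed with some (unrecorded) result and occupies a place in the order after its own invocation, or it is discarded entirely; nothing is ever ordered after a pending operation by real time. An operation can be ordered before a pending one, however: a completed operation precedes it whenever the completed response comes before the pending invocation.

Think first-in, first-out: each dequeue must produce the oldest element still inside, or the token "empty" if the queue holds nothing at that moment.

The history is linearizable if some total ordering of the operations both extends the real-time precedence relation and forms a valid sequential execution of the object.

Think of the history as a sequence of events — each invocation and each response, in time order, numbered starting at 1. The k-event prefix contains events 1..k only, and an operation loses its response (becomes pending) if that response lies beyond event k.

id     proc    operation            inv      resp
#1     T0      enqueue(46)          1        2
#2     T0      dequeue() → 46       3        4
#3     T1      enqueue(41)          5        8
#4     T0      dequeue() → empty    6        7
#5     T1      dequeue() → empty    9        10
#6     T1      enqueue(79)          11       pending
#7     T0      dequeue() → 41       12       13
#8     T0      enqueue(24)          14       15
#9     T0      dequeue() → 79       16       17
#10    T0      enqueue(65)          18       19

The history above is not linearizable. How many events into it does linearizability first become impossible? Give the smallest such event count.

10

a valid linearization of events 1..9 exists, for instance #1, #2, #4, #3:
step 1: #1 enqueue(46) — queue <46>
step 2: #2 dequeue() → 46 — queue <>
step 3: #4 dequeue() → empty — queue <>
step 4: #3 enqueue(41) — queue <41>
once event 10 joins (#5's response, time 10), exhaustive search finds no witness
take #1, #2, #3, #4, #5: step 4 already fails, because #4 dequeue() → empty cannot occur there
take #1, #2, #4, #3, #5: step 5 already fails, because #5 dequeue() → empty cannot occur there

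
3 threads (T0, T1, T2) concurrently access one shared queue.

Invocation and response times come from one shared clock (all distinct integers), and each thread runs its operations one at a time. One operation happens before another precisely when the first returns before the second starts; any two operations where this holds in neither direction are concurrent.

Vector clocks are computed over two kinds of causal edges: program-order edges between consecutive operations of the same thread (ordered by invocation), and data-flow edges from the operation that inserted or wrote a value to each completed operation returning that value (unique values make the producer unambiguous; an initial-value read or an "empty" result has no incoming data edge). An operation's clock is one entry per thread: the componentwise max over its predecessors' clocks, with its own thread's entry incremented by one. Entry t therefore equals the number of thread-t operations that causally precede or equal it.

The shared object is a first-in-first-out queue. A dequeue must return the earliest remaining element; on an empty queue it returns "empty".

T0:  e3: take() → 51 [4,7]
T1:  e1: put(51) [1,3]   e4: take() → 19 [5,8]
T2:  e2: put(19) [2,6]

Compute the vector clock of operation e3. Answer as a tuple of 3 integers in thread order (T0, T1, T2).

no predecessors for e2 (invoked 2): T2 increments from zero → (0, 0, 1)
no predecessors for e1 (invoked 1): T1 increments from zero → (0, 1, 0)
e3 (invocation 4): componentwise max over VC(e1)=(0, 1, 0), +1 at T0, giving (1, 1, 0)
e4 (invocation 5): componentwise max over VC(e1)=(0, 1, 0), VC(e2)=(0, 0, 1), +1 at T1, giving (0, 2, 1)
target: VC(e3) = (1, 1, 0)

(1, 1, 0)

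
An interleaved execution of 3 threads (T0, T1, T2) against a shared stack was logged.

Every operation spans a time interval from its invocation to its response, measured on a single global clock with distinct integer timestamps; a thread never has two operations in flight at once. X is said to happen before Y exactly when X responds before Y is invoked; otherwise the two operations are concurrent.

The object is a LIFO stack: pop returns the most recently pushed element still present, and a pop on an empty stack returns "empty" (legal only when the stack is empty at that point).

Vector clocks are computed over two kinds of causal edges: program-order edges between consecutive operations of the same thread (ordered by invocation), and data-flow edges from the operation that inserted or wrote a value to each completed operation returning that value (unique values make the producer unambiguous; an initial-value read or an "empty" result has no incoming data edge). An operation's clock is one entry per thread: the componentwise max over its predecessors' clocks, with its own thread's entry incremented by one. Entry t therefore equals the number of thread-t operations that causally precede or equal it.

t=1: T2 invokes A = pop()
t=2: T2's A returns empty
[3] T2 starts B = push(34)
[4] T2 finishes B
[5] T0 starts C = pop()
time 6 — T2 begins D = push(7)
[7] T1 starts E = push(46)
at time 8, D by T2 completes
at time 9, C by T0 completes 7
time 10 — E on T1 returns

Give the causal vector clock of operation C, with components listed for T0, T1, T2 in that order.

(1, 0, 3)

no predecessors for A (invoked 1): T2 increments from zero → (0, 0, 1)
no predecessors for E (invoked 7): T1 increments from zero → (0, 1, 0)
B (invocation 3): componentwise max over VC(A)=(0, 0, 1), +1 at T2, giving (0, 0, 2)
D (invocation 6): componentwise max over VC(B)=(0, 0, 2), +1 at T2, giving (0, 0, 3)
C (invocation 5): componentwise max over VC(D)=(0, 0, 3), +1 at T0, giving (1, 0, 3)
target: VC(C) = (1, 0, 3)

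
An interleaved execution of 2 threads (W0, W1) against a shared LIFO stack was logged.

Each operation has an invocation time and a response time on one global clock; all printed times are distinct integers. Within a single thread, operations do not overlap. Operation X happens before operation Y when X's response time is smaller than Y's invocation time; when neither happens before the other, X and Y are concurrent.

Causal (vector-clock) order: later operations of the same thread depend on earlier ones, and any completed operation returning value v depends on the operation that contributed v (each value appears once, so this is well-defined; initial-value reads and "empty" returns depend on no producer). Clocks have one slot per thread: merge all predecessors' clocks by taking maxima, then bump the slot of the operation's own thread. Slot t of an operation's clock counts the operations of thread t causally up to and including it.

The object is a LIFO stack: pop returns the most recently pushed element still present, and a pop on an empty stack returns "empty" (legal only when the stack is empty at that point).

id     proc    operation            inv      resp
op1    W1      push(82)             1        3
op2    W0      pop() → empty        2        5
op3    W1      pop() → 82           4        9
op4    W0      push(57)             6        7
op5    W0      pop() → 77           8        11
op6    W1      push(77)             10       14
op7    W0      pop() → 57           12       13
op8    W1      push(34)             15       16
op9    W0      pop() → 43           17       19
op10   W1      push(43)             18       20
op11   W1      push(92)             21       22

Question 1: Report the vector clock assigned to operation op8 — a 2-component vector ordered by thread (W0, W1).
root op op1, invoked 1: fresh clock plus W1's own tick → (0, 1)
root op op2, invoked 2: fresh clock plus W0's own tick → (1, 0)
op3 (invocation 4): componentwise max over VC(op1)=(0, 1), +1 at W1, giving (0, 2)
op4 (invocation 6): componentwise max over VC(op2)=(1, 0), +1 at W0, giving (2, 0)
op6 (invocation 10): componentwise max over VC(op3)=(0, 2), +1 at W1, giving (0, 3)
op8 (invocation 15): componentwise max over VC(op6)=(0, 3), +1 at W1, giving (0, 4)
op10 (invocation 18): componentwise max over VC(op8)=(0, 4), +1 at W1, giving (0, 5)
op11 (invocation 21): componentwise max over VC(op10)=(0, 5), +1 at W1, giving (0, 6)
op5 (invocation 8): componentwise max over VC(op4)=(2, 0), VC(op6)=(0, 3), +1 at W0, giving (3, 3)
op7 (invocation 12): componentwise max over VC(op4)=(2, 0), VC(op5)=(3, 3), +1 at W0, giving (4, 3)
op9 (invocation 17): componentwise max over VC(op7)=(4, 3), VC(op10)=(0, 5), +1 at W0, giving (5, 5)
target: VC(op8) = (0, 4)

(0, 4)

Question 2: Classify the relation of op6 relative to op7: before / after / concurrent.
op6 spans [10,14], op7 spans [12,13]
the intervals overlap in both directions

concurrent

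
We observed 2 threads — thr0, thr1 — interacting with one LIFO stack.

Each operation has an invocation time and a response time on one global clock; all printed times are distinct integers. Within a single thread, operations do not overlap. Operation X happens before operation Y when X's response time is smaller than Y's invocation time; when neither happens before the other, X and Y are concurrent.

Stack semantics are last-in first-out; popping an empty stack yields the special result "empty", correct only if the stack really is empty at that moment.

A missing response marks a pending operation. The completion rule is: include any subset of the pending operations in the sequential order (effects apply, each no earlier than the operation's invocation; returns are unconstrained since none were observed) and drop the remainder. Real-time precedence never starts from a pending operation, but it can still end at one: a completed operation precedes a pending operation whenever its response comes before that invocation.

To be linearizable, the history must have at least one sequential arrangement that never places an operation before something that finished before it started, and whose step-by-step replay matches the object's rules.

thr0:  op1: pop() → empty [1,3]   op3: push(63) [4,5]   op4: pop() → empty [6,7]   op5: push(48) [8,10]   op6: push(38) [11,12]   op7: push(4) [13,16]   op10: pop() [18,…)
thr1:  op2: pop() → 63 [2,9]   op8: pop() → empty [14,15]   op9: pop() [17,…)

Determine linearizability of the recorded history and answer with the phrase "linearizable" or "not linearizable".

not linearizable

events 1..14 are fine; event 15 — the response of op8 at time 15 — makes the prefix non-linearizable
7 completed operations, 5 real-time-consistent orders — every LIFO stack replay fails
every completion of the 1 pending operation (op7) was checked; none linearizes
e.g. op1, op2, op3, op4, op5, op6, op8 (pending dropped): illegal at step 2, since op2 pop() → 63 cannot apply there
e.g. op1, op3, op2, op4, op5, op6, op8 (pending dropped): illegal at step 7, since op8 pop() → empty cannot apply there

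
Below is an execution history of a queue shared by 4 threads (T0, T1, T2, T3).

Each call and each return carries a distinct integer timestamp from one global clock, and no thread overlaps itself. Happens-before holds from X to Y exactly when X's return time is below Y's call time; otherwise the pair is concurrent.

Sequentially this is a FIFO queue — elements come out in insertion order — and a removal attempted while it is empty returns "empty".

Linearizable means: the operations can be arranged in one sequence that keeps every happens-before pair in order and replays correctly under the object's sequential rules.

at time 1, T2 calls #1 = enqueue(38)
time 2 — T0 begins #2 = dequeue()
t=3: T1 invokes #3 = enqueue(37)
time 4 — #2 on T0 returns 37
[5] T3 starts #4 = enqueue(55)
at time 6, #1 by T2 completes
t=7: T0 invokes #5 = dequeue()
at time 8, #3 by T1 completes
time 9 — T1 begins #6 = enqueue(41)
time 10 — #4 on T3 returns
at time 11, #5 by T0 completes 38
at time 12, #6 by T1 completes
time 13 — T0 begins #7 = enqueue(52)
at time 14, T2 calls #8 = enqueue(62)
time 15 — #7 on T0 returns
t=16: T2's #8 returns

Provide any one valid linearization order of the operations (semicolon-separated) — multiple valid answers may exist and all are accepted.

#3; #1; #2; #4; #5; #6; #7; #8

after step 1 (#3 enqueue(37)): queue <37>
after step 2 (#1 enqueue(38)): queue <37,38>
after step 3 (#2 dequeue() → 37): queue <38>
after step 4 (#4 enqueue(55)): queue <38,55>
after step 5 (#5 dequeue() → 38): queue <55>
after step 6 (#6 enqueue(41)): queue <55,41>
after step 7 (#7 enqueue(52)): queue <55,41,52>
after step 8 (#8 enqueue(62)): queue <55,41,52,62>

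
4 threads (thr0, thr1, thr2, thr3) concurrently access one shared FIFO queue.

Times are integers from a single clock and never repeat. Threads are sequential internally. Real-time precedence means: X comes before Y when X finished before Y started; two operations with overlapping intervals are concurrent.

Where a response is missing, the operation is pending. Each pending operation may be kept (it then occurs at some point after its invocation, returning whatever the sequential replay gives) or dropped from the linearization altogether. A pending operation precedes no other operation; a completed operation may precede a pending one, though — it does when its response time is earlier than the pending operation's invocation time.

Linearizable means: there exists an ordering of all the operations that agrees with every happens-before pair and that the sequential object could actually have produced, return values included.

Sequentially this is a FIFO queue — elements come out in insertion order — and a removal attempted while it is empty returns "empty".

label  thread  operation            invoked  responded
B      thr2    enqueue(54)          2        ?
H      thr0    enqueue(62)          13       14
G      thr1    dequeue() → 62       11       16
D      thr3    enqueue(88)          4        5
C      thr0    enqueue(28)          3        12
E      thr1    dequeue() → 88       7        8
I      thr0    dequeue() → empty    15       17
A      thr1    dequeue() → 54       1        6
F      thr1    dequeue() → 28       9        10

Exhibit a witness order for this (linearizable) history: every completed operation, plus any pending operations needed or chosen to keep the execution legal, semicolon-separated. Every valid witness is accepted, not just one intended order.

1. B enqueue(54) (pending, included), leaving queue <54>
2. A dequeue() → 54, leaving queue <>
3. D enqueue(88), leaving queue <88>
4. C enqueue(28), leaving queue <88,28>
5. E dequeue() → 88, leaving queue <28>
6. F dequeue() → 28, leaving queue <>
7. H enqueue(62), leaving queue <62>
8. G dequeue() → 62, leaving queue <>
9. I dequeue() → empty, leaving queue <>

B; A; D; C; E; F; H; G; I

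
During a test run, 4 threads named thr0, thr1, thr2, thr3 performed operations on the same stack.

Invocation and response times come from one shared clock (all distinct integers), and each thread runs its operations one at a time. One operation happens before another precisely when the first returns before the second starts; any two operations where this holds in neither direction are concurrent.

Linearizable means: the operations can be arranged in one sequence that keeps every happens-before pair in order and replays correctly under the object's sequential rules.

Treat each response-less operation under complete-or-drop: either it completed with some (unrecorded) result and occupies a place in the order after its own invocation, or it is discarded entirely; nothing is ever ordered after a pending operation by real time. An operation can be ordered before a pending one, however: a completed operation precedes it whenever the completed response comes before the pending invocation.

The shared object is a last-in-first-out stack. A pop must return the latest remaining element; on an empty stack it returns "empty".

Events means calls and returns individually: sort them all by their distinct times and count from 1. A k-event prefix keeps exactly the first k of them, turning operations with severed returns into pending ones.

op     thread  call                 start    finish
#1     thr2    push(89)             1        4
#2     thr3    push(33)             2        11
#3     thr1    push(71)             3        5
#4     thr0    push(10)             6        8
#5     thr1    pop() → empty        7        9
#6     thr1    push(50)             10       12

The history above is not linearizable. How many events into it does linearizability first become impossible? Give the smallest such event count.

events 1..8 are still linearizable — one witness is #1, #2, #3, #4:
1. #1 push(89), leaving stack <89>
2. #2 push(33) (pending, included), leaving stack <89,33>
3. #3 push(71), leaving stack <89,33,71>
4. #4 push(10), leaving stack <89,33,71,10>
once event 9 joins (#5's response, time 9), exhaustive search finds no witness
including or dropping the 1 pending operation (#2) in any combination fails
for example #1, #3, #4, #5 (pending dropped) fails at step 4: #5 pop() → empty is not legal there
for example #1, #3, #5, #4 (pending dropped) fails at step 3: #5 pop() → empty is not legal there

9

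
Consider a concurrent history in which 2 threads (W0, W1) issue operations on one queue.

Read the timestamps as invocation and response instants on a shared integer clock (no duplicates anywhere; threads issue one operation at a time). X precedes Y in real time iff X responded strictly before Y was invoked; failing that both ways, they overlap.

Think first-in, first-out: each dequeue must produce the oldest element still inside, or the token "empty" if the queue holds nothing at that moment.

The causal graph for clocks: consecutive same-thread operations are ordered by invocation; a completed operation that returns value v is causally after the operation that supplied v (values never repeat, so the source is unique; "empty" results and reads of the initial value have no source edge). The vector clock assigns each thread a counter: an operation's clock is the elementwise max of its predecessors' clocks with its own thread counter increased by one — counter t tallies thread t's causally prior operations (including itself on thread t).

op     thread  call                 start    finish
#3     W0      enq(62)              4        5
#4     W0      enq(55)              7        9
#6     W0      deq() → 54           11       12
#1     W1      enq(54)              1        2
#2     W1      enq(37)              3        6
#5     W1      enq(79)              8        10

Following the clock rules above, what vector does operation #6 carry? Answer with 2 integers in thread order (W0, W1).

invoked at 1, #1 has no predecessors; its own W1 bump gives (0, 1)
invoked at 4, #3 has no predecessors; its own W0 bump gives (1, 0)
VC(#2, invoked at 3): max of VC(#1)=(0, 1), then +1 on thread W1 → (0, 2)
VC(#4, invoked at 7): max of VC(#3)=(1, 0), then +1 on thread W0 → (2, 0)
VC(#5, invoked at 8): max of VC(#2)=(0, 2), then +1 on thread W1 → (0, 3)
VC(#6, invoked at 11): max of VC(#1)=(0, 1), VC(#4)=(2, 0), then +1 on thread W0 → (3, 1)
target: VC(#6) = (3, 1)

(3, 1)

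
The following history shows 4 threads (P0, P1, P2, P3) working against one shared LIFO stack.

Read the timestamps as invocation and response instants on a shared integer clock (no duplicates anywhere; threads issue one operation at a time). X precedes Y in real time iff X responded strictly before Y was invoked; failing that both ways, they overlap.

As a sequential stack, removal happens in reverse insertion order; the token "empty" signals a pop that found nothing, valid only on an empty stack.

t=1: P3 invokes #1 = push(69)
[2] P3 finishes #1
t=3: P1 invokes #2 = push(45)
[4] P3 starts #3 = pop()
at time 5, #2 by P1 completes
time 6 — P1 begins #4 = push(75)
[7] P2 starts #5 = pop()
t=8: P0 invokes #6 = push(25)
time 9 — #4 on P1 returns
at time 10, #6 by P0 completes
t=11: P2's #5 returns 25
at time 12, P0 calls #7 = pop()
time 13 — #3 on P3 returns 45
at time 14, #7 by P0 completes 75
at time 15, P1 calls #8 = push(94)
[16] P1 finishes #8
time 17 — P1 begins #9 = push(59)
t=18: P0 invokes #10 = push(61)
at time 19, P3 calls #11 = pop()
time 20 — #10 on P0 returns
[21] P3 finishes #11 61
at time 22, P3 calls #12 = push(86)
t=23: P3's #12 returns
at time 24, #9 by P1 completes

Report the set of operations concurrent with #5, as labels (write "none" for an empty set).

#3, #4, #6

#5 spans [7,11]: anything still running between times 7 and 11 counts as concurrent
#1 [1,2]: before
#2 [3,5]: before
#3 [4,13]: concurrent
#4 [6,9]: concurrent
#6 [8,10]: concurrent
#7 [12,14]: after
#8 [15,16]: after
#9 [17,24]: after
#10 [18,20]: after
#11 [19,21]: after
#12 [22,23]: after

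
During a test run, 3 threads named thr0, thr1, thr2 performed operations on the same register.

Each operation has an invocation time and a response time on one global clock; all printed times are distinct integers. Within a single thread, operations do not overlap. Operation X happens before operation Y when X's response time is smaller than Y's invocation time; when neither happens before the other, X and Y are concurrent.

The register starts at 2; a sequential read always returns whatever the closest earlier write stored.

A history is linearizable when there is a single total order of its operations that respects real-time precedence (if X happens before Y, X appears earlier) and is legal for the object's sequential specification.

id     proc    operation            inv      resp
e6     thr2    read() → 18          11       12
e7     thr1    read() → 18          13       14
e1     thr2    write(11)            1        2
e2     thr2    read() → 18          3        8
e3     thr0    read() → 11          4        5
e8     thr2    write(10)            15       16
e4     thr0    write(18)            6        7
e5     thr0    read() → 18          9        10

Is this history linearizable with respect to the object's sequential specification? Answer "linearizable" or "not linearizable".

a witness: e1, e3, e4, e2, e5, e6, e7, e8
1. e1 write(11), leaving value 11
2. e3 read() → 11, leaving value 11
3. e4 write(18), leaving value 18
4. e2 read() → 18, leaving value 18
5. e5 read() → 18, leaving value 18
6. e6 read() → 18, leaving value 18
7. e7 read() → 18, leaving value 18
8. e8 write(10), leaving value 10

linearizable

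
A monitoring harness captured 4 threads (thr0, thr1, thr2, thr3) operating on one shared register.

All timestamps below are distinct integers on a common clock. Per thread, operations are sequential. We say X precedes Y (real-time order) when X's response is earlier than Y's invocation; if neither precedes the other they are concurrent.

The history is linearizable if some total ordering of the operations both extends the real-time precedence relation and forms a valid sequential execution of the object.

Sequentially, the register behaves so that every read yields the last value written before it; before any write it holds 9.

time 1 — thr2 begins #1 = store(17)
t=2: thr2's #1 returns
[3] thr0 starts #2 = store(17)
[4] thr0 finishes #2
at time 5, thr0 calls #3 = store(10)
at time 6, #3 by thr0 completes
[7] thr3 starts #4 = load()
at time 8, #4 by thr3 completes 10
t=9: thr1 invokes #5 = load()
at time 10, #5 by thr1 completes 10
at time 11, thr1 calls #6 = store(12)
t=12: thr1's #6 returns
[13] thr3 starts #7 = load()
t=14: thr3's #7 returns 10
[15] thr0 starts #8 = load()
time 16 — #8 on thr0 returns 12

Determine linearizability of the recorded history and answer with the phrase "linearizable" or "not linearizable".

not linearizable

through event 13 a valid linearization exists; event 14 (#7 responding at time 14) ends that
the sole real-time-consistent order of 7 completed operations fails the register replay
sample order #1, #2, #3, #4, #5, #6, #7 stalls at step 7 — #7 load() → 10 has no legal effect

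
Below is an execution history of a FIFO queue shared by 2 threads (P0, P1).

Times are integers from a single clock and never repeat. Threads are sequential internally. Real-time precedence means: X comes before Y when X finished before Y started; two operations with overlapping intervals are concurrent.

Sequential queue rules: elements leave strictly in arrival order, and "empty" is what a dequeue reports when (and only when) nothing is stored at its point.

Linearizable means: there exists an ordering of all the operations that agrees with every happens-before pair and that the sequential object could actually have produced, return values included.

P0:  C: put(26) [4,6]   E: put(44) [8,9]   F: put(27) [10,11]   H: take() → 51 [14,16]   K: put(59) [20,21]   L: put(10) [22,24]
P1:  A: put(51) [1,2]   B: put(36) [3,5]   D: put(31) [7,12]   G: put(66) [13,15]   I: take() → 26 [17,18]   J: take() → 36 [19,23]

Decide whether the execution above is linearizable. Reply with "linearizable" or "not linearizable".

witness order: A, C, B, D, E, F, G, H, I, J, K, L
after step 1 (A put(51)): queue <51>
after step 2 (C put(26)): queue <51,26>
after step 3 (B put(36)): queue <51,26,36>
after step 4 (D put(31)): queue <51,26,36,31>
after step 5 (E put(44)): queue <51,26,36,31,44>
after step 6 (F put(27)): queue <51,26,36,31,44,27>
after step 7 (G put(66)): queue <51,26,36,31,44,27,66>
after step 8 (H take() → 51): queue <26,36,31,44,27,66>
after step 9 (I take() → 26): queue <36,31,44,27,66>
after step 10 (J take() → 36): queue <31,44,27,66>
after step 11 (K put(59)): queue <31,44,27,66,59>
after step 12 (L put(10)): queue <31,44,27,66,59,10>

linearizable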